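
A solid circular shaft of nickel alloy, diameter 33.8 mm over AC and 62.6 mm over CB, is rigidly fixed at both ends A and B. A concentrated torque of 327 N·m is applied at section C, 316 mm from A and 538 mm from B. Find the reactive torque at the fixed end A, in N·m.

Compatibility: T_A·a/J_AC = T_B·b/J_CB with T_A + T_B = T₀.
J_AC = 1.28×10^-7 m⁴, J_CB = 1.51×10^-6 m⁴, so T_A = T₀·(J_AC/a)/((J_AC/a)+(J_CB/b)) = 41.34 N·m, T_B = 285.7 N·m.

41.3 N·m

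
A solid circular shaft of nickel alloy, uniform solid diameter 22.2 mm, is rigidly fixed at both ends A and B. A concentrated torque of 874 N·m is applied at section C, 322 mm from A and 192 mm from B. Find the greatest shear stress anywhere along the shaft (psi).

37000 psi

With uniform GJ and both ends fixed, compatibility θ_AC = θ_CB gives T_A·a = T_B·b, together with T_A + T_B = T₀.
T_A = T₀·b/(a+b) = 874.0·192/514.0 = 326.5 N·m; T_B = 547.5 N·m.
τ in each portion: τ_AC = 1.52×10^8 Pa, τ_CB = 2.55×10^8 Pa; maximum is in CB.
τ_max = T_CB·r/J = 547.5·0.0111/2.38×10^-8 = 2.549×10^8 Pa.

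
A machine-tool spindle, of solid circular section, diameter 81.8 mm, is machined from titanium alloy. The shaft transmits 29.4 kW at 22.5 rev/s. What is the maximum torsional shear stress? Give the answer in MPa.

ω = 2π·22.5 = 141.4 rad/s, so T = P/ω = 29.4×10³ / 141.4 = 208.0 N·m.
J = πd⁴/32 = π(0.0818)⁴/32 = 4.396×10^-6 m⁴.
τ_max = T·r/J = 208.0 × 0.0409 / 4.396×10^-6 = 1.935×10^6 Pa.

1.94 MPa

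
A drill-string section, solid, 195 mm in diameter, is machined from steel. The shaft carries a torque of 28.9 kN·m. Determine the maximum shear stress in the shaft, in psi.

J = πd⁴/32 = π(0.195)⁴/32 = 1.420×10^-4 m⁴.
τ_max = T·r/J = 28900 × 0.0975 / 1.420×10^-4 = 1.985×10^7 Pa.

2880 psi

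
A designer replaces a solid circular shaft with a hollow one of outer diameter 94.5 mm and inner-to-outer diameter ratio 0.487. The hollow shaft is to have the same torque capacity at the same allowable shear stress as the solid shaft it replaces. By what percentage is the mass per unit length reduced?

20.7 %

Equal τ_max and T ⇒ the solid shaft needs d_s³ = d_o³(1−k⁴), so d_s = 94.5·(1−0.487⁴)^(1/3) = 92.69 mm.
Area ratio A_h/A_s = d_o²(1−k²)/d_s² = (1−k²)/(1−k⁴)^(2/3) = 0.7928.
Mass saving = 1 − 0.7928 = 20.7 %.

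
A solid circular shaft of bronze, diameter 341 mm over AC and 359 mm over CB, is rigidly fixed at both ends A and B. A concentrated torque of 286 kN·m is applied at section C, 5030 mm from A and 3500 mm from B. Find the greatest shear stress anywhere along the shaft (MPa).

20.1 MPa

Compatibility: T_A·a/J_AC = T_B·b/J_CB with T_A + T_B = T₀.
J_AC = 1.33×10^-3 m⁴, J_CB = 1.63×10^-3 m⁴, so T_A = T₀·(J_AC/a)/((J_AC/a)+(J_CB/b)) = 103400 N·m, T_B = 182600 N·m.
τ in each portion: τ_AC = 1.33×10^7 Pa, τ_CB = 2.01×10^7 Pa; maximum is in CB.
τ_max = T_CB·r/J = 182600·0.179/1.63×10^-3 = 2.010×10^7 Pa.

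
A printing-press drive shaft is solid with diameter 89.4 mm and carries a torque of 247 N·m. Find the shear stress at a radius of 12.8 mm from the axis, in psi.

J = πd⁴/32 = π(0.0894)⁴/32 = 6.271×10^-6 m⁴.
Shear stress varies linearly with radius: τ = T·r/J = 247.0 × 0.0128 / 6.271×10^-6 = 5.041×10^5 Pa.

73.1 psi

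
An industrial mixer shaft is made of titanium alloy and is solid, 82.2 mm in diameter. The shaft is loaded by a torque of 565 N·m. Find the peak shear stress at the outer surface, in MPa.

5.18 MPa

J = πd⁴/32 = π(0.0822)⁴/32 = 4.482×10^-6 m⁴.
τ_max = T·r/J = 565.0 × 0.0411 / 4.482×10^-6 = 5.181×10^6 Pa.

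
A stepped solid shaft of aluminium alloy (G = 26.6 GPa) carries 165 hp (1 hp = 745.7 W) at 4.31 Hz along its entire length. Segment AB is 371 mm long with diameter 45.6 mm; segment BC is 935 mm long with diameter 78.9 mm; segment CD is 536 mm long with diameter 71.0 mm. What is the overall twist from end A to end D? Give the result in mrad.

ω = 2π·4.31 = 27.08 rad/s, so T = P/ω = 165×745.7 / 27.08 = 4544 N·m.
J_AB = π(0.0456)⁴/32 = 4.24×10^-7 m⁴; J_BC = π(0.0789)⁴/32 = 3.80×10^-6 m⁴; J_CD = π(0.0710)⁴/32 = 2.49×10^-6 m⁴.
θ = (T/G)·Σ L_i/J_i = (4544/26.6×10⁹)·(0.371/4.24×10^-7 + 0.935/3.80×10^-6 + 0.536/2.49×10^-6) = 0.2280 rad.

228 mrad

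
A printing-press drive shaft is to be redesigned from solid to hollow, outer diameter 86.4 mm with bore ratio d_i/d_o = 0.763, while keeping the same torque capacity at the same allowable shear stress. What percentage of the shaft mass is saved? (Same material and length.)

44.9 %

Equal τ_max and T ⇒ the solid shaft needs d_s³ = d_o³(1−k⁴), so d_s = 86.4·(1−0.763⁴)^(1/3) = 75.27 mm.
Area ratio A_h/A_s = d_o²(1−k²)/d_s² = (1−k²)/(1−k⁴)^(2/3) = 0.5506.
Mass saving = 1 − 0.5506 = 44.9 %.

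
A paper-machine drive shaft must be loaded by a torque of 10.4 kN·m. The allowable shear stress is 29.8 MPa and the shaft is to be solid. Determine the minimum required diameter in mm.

121 mm

For a solid shaft τ_max = 16T/(πd³), so d = (16T/(π τ_allow))^(1/3) = (16·10400/(π·2.98×10^7))^(1/3) = 0.1211 m.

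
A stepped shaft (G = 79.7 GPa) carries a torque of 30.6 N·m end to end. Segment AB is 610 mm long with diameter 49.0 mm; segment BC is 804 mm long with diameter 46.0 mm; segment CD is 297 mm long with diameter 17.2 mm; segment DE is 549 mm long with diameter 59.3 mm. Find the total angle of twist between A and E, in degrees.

0.834°

J_AB = π(0.0490)⁴/32 = 5.66×10^-7 m⁴; J_BC = π(0.0460)⁴/32 = 4.40×10^-7 m⁴; J_CD = π(0.0172)⁴/32 = 8.59×10^-9 m⁴; J_DE = π(0.0593)⁴/32 = 1.21×10^-6 m⁴.
θ = (T/G)·Σ L_i/J_i = (30.60/79.7×10⁹)·(0.610/5.66×10^-7 + 0.804/4.40×10^-7 + 0.297/8.59×10^-9 + 0.549/1.21×10^-6) = 0.01456 rad.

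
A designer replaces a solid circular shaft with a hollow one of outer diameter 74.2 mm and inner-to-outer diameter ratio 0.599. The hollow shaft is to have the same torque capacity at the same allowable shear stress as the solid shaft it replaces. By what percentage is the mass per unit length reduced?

Equal τ_max and T ⇒ the solid shaft needs d_s³ = d_o³(1−k⁴), so d_s = 74.2·(1−0.599⁴)^(1/3) = 70.87 mm.
Area ratio A_h/A_s = d_o²(1−k²)/d_s² = (1−k²)/(1−k⁴)^(2/3) = 0.7029.
Mass saving = 1 − 0.7029 = 29.7 %.

29.7 %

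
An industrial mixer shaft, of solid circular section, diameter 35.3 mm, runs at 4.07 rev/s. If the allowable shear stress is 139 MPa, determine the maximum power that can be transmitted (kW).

J = πd⁴/32 = π(0.0353)⁴/32 = 1.524×10^-7 m⁴.
T_max = τ_allow·J/r = 1.39×10^8 × 1.524×10^-7 / 0.0176 = 1201 N·m.
ω = 2π·4.07 = 25.57 rad/s, so P_max = T_max·ω = 3.070×10^4 W.

30.7 kW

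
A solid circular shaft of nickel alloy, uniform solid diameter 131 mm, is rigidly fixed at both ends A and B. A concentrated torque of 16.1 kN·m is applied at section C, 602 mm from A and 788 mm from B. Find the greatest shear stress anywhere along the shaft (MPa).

With uniform GJ and both ends fixed, compatibility θ_AC = θ_CB gives T_A·a = T_B·b, together with T_A + T_B = T₀.
T_A = T₀·b/(a+b) = 16100·788/1390 = 9127 N·m; T_B = 6973 N·m.
τ in each portion: τ_AC = 2.07×10^7 Pa, τ_CB = 1.58×10^7 Pa; maximum is in AC.
τ_max = T_AC·r/J = 9127·0.0655/2.89×10^-5 = 2.068×10^7 Pa.

20.7 MPa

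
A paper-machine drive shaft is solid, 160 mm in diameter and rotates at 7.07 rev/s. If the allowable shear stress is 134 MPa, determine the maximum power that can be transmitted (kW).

4790 kW

J = πd⁴/32 = π(0.160)⁴/32 = 6.434×10^-5 m⁴.
T_max = τ_allow·J/r = 1.34×10^8 × 6.434×10^-5 / 0.0800 = 107800 N·m.
ω = 2π·7.07 = 44.42 rad/s, so P_max = T_max·ω = 4.787×10^6 W.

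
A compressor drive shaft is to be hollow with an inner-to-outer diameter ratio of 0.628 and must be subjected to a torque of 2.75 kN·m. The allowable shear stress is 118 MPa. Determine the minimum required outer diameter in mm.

52.0 mm

For a hollow shaft with d_i/d_o = 0.628: τ_max = 16T/(π d_o³ (1−k⁴)), so d_o = [16T/(π τ_allow (1−k⁴))]^(1/3) = [16·2750/(π·1.18×10^8·0.8445)]^(1/3) = 0.05199 m.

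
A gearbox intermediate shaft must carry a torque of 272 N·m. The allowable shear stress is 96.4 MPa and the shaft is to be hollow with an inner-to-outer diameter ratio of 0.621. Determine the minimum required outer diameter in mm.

For a hollow shaft with d_i/d_o = 0.621: τ_max = 16T/(π d_o³ (1−k⁴)), so d_o = [16T/(π τ_allow (1−k⁴))]^(1/3) = [16·272.0/(π·9.64×10^7·0.8513)]^(1/3) = 0.02565 m.

25.7 mm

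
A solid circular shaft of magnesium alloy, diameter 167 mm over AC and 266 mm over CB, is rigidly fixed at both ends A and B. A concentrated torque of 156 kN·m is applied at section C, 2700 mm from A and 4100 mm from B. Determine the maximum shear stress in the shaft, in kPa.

34200 kPa

Compatibility: T_A·a/J_AC = T_B·b/J_CB with T_A + T_B = T₀.
J_AC = 7.64×10^-5 m⁴, J_CB = 4.92×10^-4 m⁴, so T_A = T₀·(J_AC/a)/((J_AC/a)+(J_CB/b)) = 29780 N·m, T_B = 126200 N·m.
τ in each portion: τ_AC = 3.26×10^7 Pa, τ_CB = 3.42×10^7 Pa; maximum is in CB.
τ_max = T_CB·r/J = 126200·0.133/4.92×10^-4 = 3.416×10^7 Pa.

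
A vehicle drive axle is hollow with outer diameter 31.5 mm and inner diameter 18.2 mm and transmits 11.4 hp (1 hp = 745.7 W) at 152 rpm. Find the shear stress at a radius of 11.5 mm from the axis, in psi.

10400 psi

ω = 2π·152/60 = 15.92 rad/s, so T = P/ω = 11.4×745.7 / 15.92 = 534.1 N·m.
J = π(d_o⁴ − d_i⁴)/32 = π(0.0315⁴ − 0.0182⁴)/32 = 8.589×10^-8 m⁴.
Shear stress varies linearly with radius: τ = T·r/J = 534.1 × 0.0115 / 8.589×10^-8 = 7.151×10^7 Pa.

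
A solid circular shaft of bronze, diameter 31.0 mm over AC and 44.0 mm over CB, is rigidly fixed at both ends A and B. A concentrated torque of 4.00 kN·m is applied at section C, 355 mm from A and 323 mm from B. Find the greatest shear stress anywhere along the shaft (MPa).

195 MPa

Compatibility: T_A·a/J_AC = T_B·b/J_CB with T_A + T_B = T₀.
J_AC = 9.07×10^-8 m⁴, J_CB = 3.68×10^-7 m⁴, so T_A = T₀·(J_AC/a)/((J_AC/a)+(J_CB/b)) = 732.5 N·m, T_B = 3267 N·m.
τ in each portion: τ_AC = 1.25×10^8 Pa, τ_CB = 1.95×10^8 Pa; maximum is in CB.
τ_max = T_CB·r/J = 3267·0.0220/3.68×10^-7 = 1.954×10^8 Pa.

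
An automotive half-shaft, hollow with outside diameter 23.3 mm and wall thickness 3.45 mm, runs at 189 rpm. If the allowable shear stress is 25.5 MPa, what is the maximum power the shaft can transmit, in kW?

J = π(d_o⁴ − d_i⁴)/32 = π(0.0233⁴ − 0.0164⁴)/32 = 2.183×10^-8 m⁴.
T_max = τ_allow·J/r = 2.55×10^7 × 2.183×10^-8 / 0.0117 = 47.79 N·m.
ω = 2π·189/60 = 19.79 rad/s, so P_max = T_max·ω = 945.8 W.

0.946 kW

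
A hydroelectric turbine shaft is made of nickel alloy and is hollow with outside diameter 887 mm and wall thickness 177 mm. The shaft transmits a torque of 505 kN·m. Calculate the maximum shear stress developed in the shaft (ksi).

J = π(d_o⁴ − d_i⁴)/32 = π(0.887⁴ − 0.533⁴)/32 = 0.05285 m⁴.
τ_max = T·r/J = 505000 × 0.444 / 0.05285 = 4.238×10^6 Pa.

0.615 ksi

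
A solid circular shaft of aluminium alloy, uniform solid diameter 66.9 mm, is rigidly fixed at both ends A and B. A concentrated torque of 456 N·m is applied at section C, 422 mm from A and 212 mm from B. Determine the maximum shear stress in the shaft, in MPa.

5.16 MPa

With uniform GJ and both ends fixed, compatibility θ_AC = θ_CB gives T_A·a = T_B·b, together with T_A + T_B = T₀.
T_A = T₀·b/(a+b) = 456.0·212/634.0 = 152.5 N·m; T_B = 303.5 N·m.
τ in each portion: τ_AC = 2.59×10^6 Pa, τ_CB = 5.16×10^6 Pa; maximum is in CB.
τ_max = T_CB·r/J = 303.5·0.0335/1.97×10^-6 = 5.163×10^6 Pa.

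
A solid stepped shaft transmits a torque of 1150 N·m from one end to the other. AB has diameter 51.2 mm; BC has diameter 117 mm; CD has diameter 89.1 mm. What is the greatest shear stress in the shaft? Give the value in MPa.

Under the same torque, τ_max = 16T/(πd³) is largest where d is smallest — segment AB (d = 51.2 mm).
τ_max = 16·1150/(π·(0.0512)³) = 4.364×10^7 Pa.

43.6 MPa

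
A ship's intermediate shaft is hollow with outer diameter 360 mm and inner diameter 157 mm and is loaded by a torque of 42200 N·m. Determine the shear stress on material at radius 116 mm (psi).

447 psi

J = π(d_o⁴ − d_i⁴)/32 = π(0.360⁴ − 0.157⁴)/32 = 1.589×10^-3 m⁴.
Shear stress varies linearly with radius: τ = T·r/J = 42200 × 0.116 / 1.589×10^-3 = 3.080×10^6 Pa.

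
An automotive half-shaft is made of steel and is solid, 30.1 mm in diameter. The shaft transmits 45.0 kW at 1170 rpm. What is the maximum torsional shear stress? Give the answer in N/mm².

68.6 N/mm²

ω = 2π·1170/60 = 122.5 rad/s, so T = P/ω = 45.0×10³ / 122.5 = 367.3 N·m.
J = πd⁴/32 = π(0.0301)⁴/32 = 8.059×10^-8 m⁴.
τ_max = T·r/J = 367.3 × 0.0151 / 8.059×10^-8 = 6.859×10^7 Pa.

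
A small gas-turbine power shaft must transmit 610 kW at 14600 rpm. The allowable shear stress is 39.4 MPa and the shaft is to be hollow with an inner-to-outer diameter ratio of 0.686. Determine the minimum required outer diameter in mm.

ω = 2π·14600/60 = 1529 rad/s, so T = P/ω = 610×10³ / 1529 = 399.0 N·m.
For a hollow shaft with d_i/d_o = 0.686: τ_max = 16T/(π d_o³ (1−k⁴)), so d_o = [16T/(π τ_allow (1−k⁴))]^(1/3) = [16·399.0/(π·3.94×10^7·0.7785)]^(1/3) = 0.04046 m.

40.5 mm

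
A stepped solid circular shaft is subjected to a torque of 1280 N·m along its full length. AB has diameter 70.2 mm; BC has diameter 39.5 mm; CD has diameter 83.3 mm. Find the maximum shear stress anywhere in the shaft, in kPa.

106000 kPa

Under the same torque, τ_max = 16T/(πd³) is largest where d is smallest — segment BC (d = 39.5 mm).
τ_max = 16·1280/(π·(0.0395)³) = 1.058×10^8 Pa.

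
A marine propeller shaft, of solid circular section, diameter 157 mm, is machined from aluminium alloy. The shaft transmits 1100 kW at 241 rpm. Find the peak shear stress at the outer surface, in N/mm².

ω = 2π·241/60 = 25.24 rad/s, so T = P/ω = 1100×10³ / 25.24 = 43590 N·m.
J = πd⁴/32 = π(0.157)⁴/32 = 5.965×10^-5 m⁴.
τ_max = T·r/J = 43590 × 0.0785 / 5.965×10^-5 = 5.736×10^7 Pa.

57.4 N/mm²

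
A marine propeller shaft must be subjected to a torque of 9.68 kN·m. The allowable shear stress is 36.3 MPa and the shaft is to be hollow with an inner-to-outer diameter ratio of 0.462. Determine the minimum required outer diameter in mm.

112 mm

For a hollow shaft with d_i/d_o = 0.462: τ_max = 16T/(π d_o³ (1−k⁴)), so d_o = [16T/(π τ_allow (1−k⁴))]^(1/3) = [16·9680/(π·3.63×10^7·0.9544)]^(1/3) = 0.1125 m.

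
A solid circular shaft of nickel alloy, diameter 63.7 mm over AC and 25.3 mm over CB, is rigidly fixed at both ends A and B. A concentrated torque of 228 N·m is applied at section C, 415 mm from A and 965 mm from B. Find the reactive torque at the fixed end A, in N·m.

Compatibility: T_A·a/J_AC = T_B·b/J_CB with T_A + T_B = T₀.
J_AC = 1.62×10^-6 m⁴, J_CB = 4.02×10^-8 m⁴, so T_A = T₀·(J_AC/a)/((J_AC/a)+(J_CB/b)) = 225.6 N·m, T_B = 2.414 N·m.

226 N·m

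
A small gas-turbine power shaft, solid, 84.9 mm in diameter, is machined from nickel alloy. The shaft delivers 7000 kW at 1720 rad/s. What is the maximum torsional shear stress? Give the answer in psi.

ω = 1720 rad/s, so T = P/ω = 7000×10³ / 1720 = 4070 N·m.
J = πd⁴/32 = π(0.0849)⁴/32 = 5.101×10^-6 m⁴.
τ_max = T·r/J = 4070 × 0.0425 / 5.101×10^-6 = 3.387×10^7 Pa.

4910 psi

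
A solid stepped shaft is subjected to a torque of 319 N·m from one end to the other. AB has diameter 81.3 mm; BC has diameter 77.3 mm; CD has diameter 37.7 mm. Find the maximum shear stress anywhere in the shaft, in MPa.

30.3 MPa

Under the same torque, τ_max = 16T/(πd³) is largest where d is smallest — segment CD (d = 37.7 mm).
τ_max = 16·319.0/(π·(0.0377)³) = 3.032×10^7 Pa.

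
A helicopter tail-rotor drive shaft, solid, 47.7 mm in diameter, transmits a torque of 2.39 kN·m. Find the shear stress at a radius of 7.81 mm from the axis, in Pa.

3.67e7 Pa

J = πd⁴/32 = π(0.0477)⁴/32 = 5.082×10^-7 m⁴.
Shear stress varies linearly with radius: τ = T·r/J = 2390 × 0.00781 / 5.082×10^-7 = 3.673×10^7 Pa.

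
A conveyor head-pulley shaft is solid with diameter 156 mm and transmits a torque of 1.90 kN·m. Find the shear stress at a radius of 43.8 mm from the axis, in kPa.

1430 kPa

J = πd⁴/32 = π(0.156)⁴/32 = 5.814×10^-5 m⁴.
Shear stress varies linearly with radius: τ = T·r/J = 1900 × 0.0438 / 5.814×10^-5 = 1.431×10^6 Pa.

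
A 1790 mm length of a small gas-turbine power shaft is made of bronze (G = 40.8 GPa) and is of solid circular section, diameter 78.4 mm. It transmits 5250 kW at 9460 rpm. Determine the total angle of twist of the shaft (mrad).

62.7 mrad

ω = 2π·9460/60 = 990.6 rad/s, so T = P/ω = 5250×10³ / 990.6 = 5300 N·m.
J = πd⁴/32 = π(0.0784)⁴/32 = 3.709×10^-6 m⁴.
θ = T·L/(G·J) = 5300 × 1.79 / (40.8×10⁹ × 3.709×10^-6) = 0.06269 rad.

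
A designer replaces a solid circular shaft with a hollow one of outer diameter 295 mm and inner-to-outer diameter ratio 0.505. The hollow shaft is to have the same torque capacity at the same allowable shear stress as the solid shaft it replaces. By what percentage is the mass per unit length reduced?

Equal τ_max and T ⇒ the solid shaft needs d_s³ = d_o³(1−k⁴), so d_s = 295·(1−0.505⁴)^(1/3) = 288.5 mm.
Area ratio A_h/A_s = d_o²(1−k²)/d_s² = (1−k²)/(1−k⁴)^(2/3) = 0.7791.
Mass saving = 1 − 0.7791 = 22.1 %.

22.1 %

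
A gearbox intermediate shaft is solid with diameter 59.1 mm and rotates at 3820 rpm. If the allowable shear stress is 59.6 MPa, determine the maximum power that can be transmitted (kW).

J = πd⁴/32 = π(0.0591)⁴/32 = 1.198×10^-6 m⁴.
T_max = τ_allow·J/r = 5.96×10^7 × 1.198×10^-6 / 0.0295 = 2416 N·m.
ω = 2π·3820/60 = 400.0 rad/s, so P_max = T_max·ω = 9.663×10^5 W.

966 kW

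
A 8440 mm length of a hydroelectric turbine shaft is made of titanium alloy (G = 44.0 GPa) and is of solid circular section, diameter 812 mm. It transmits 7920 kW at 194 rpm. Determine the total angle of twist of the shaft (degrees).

ω = 2π·194/60 = 20.32 rad/s, so T = P/ω = 7920×10³ / 20.32 = 389800 N·m.
J = πd⁴/32 = π(0.812)⁴/32 = 0.04268 m⁴.
θ = T·L/(G·J) = 389800 × 8.44 / (44.0×10⁹ × 0.04268) = 1.752×10^-3 rad.

0.100°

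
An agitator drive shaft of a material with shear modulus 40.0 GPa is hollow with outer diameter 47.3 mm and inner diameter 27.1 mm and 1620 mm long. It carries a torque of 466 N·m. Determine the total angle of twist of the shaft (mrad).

J = π(d_o⁴ − d_i⁴)/32 = π(0.0473⁴ − 0.0271⁴)/32 = 4.385×10^-7 m⁴.
θ = T·L/(G·J) = 466.0 × 1.62 / (40.0×10⁹ × 4.385×10^-7) = 0.04304 rad.

43.0 mrad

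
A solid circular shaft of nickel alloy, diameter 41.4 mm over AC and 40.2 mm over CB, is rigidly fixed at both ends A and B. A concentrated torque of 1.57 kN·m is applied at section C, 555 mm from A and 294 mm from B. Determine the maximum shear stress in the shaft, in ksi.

Compatibility: T_A·a/J_AC = T_B·b/J_CB with T_A + T_B = T₀.
J_AC = 2.88×10^-7 m⁴, J_CB = 2.56×10^-7 m⁴, so T_A = T₀·(J_AC/a)/((J_AC/a)+(J_CB/b)) = 586.2 N·m, T_B = 983.8 N·m.
τ in each portion: τ_AC = 4.21×10^7 Pa, τ_CB = 7.71×10^7 Pa; maximum is in CB.
τ_max = T_CB·r/J = 983.8·0.0201/2.56×10^-7 = 7.712×10^7 Pa.

11.2 ksi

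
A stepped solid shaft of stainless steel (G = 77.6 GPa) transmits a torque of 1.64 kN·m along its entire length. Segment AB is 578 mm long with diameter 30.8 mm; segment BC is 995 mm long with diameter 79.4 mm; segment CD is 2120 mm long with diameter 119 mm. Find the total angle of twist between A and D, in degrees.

8.36°

J_AB = π(0.0308)⁴/32 = 8.83×10^-8 m⁴; J_BC = π(0.0794)⁴/32 = 3.90×10^-6 m⁴; J_CD = π(0.119)⁴/32 = 1.97×10^-5 m⁴.
θ = (T/G)·Σ L_i/J_i = (1640/77.6×10⁹)·(0.578/8.83×10^-8 + 0.995/3.90×10^-6 + 2.12/1.97×10^-5) = 0.1459 rad.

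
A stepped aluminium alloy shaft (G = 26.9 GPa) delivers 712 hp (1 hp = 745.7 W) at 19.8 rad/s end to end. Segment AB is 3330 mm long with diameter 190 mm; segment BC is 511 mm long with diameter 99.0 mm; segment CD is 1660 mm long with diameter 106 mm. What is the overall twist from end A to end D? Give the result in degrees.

ω = 19.8 rad/s, so T = P/ω = 712×745.7 / 19.80 = 26820 N·m.
J_AB = π(0.190)⁴/32 = 1.28×10^-4 m⁴; J_BC = π(0.0990)⁴/32 = 9.43×10^-6 m⁴; J_CD = π(0.106)⁴/32 = 1.24×10^-5 m⁴.
θ = (T/G)·Σ L_i/J_i = (26820/26.9×10⁹)·(3.33/1.28×10^-4 + 0.511/9.43×10^-6 + 1.66/1.24×10^-5) = 0.2135 rad.

12.2°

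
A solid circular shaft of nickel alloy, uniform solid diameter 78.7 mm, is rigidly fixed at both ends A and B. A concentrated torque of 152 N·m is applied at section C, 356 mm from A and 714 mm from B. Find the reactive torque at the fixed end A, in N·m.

101 N·m

With uniform GJ and both ends fixed, compatibility θ_AC = θ_CB gives T_A·a = T_B·b, together with T_A + T_B = T₀.
T_A = T₀·b/(a+b) = 152.0·714/1070 = 101.4 N·m; T_B = 50.57 N·m.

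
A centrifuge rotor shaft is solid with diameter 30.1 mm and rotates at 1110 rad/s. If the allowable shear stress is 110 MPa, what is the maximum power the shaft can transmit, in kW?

J = πd⁴/32 = π(0.0301)⁴/32 = 8.059×10^-8 m⁴.
T_max = τ_allow·J/r = 1.10×10^8 × 8.059×10^-8 / 0.0151 = 589.0 N·m.
ω = 1110 rad/s, so P_max = T_max·ω = 6.538×10^5 W.

654 kW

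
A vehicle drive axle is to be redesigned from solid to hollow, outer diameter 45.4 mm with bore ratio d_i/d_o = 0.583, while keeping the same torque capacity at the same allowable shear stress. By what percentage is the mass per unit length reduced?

Equal τ_max and T ⇒ the solid shaft needs d_s³ = d_o³(1−k⁴), so d_s = 45.4·(1−0.583⁴)^(1/3) = 43.58 mm.
Area ratio A_h/A_s = d_o²(1−k²)/d_s² = (1−k²)/(1−k⁴)^(2/3) = 0.7164.
Mass saving = 1 − 0.7164 = 28.4 %.

28.4 %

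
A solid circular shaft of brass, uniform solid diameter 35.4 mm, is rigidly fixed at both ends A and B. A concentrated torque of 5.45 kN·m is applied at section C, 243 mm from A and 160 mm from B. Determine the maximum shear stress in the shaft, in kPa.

377000 kPa

With uniform GJ and both ends fixed, compatibility θ_AC = θ_CB gives T_A·a = T_B·b, together with T_A + T_B = T₀.
T_A = T₀·b/(a+b) = 5450·160/403.0 = 2164 N·m; T_B = 3286 N·m.
τ in each portion: τ_AC = 2.48×10^8 Pa, τ_CB = 3.77×10^8 Pa; maximum is in CB.
τ_max = T_CB·r/J = 3286·0.0177/1.54×10^-7 = 3.773×10^8 Pa.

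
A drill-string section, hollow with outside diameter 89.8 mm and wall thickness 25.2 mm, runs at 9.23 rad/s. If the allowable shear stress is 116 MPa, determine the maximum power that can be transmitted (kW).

147 kW

J = π(d_o⁴ − d_i⁴)/32 = π(0.0898⁴ − 0.0394⁴)/32 = 6.148×10^-6 m⁴.
T_max = τ_allow·J/r = 1.16×10^8 × 6.148×10^-6 / 0.0449 = 15880 N·m.
ω = 9.23 rad/s, so P_max = T_max·ω = 1.466×10^5 W.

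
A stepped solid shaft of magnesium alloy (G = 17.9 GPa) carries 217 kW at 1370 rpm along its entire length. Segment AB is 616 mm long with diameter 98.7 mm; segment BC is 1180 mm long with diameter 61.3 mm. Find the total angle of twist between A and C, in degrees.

4.44°

ω = 2π·1370/60 = 143.5 rad/s, so T = P/ω = 217×10³ / 143.5 = 1513 N·m.
J_AB = π(0.0987)⁴/32 = 9.32×10^-6 m⁴; J_BC = π(0.0613)⁴/32 = 1.39×10^-6 m⁴.
θ = (T/G)·Σ L_i/J_i = (1513/17.9×10⁹)·(0.616/9.32×10^-6 + 1.18/1.39×10^-6) = 0.07751 rad.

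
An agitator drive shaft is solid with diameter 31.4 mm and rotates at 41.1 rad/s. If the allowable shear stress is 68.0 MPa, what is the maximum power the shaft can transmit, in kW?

J = πd⁴/32 = π(0.0314)⁴/32 = 9.544×10^-8 m⁴.
T_max = τ_allow·J/r = 6.80×10^7 × 9.544×10^-8 / 0.0157 = 413.4 N·m.
ω = 41.1 rad/s, so P_max = T_max·ω = 1.699×10^4 W.

17.0 kW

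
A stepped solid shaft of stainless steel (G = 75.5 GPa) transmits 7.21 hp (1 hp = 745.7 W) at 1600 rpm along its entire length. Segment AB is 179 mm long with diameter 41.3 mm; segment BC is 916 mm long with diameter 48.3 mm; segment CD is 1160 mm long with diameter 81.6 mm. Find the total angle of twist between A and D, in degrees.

ω = 2π·1600/60 = 167.6 rad/s, so T = P/ω = 7.21×745.7 / 167.6 = 32.09 N·m.
J_AB = π(0.0413)⁴/32 = 2.86×10^-7 m⁴; J_BC = π(0.0483)⁴/32 = 5.34×10^-7 m⁴; J_CD = π(0.0816)⁴/32 = 4.35×10^-6 m⁴.
θ = (T/G)·Σ L_i/J_i = (32.09/75.5×10⁹)·(0.179/2.86×10^-7 + 0.916/5.34×10^-7 + 1.16/4.35×10^-6) = 1.108×10^-3 rad.

0.0635°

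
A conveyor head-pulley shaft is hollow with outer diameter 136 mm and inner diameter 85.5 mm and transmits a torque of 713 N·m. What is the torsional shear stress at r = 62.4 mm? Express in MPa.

J = π(d_o⁴ − d_i⁴)/32 = π(0.136⁴ − 0.0855⁴)/32 = 2.834×10^-5 m⁴.
Shear stress varies linearly with radius: τ = T·r/J = 713.0 × 0.0624 / 2.834×10^-5 = 1.570×10^6 Pa.

1.57 MPa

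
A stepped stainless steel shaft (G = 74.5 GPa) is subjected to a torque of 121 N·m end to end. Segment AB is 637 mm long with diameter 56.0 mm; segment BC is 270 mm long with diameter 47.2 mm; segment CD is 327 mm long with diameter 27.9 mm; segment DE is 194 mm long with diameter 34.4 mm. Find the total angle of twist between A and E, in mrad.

J_AB = π(0.0560)⁴/32 = 9.65×10^-7 m⁴; J_BC = π(0.0472)⁴/32 = 4.87×10^-7 m⁴; J_CD = π(0.0279)⁴/32 = 5.95×10^-8 m⁴; J_DE = π(0.0344)⁴/32 = 1.37×10^-7 m⁴.
θ = (T/G)·Σ L_i/J_i = (121.0/74.5×10⁹)·(0.637/9.65×10^-7 + 0.270/4.87×10^-7 + 0.327/5.95×10^-8 + 0.194/1.37×10^-7) = 0.01319 rad.

13.2 mrad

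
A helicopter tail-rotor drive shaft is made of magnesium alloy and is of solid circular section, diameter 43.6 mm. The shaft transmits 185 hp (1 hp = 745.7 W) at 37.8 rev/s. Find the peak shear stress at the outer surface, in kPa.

35700 kPa

ω = 2π·37.8 = 237.5 rad/s, so T = P/ω = 185×745.7 / 237.5 = 580.9 N·m.
J = πd⁴/32 = π(0.0436)⁴/32 = 3.548×10^-7 m⁴.
τ_max = T·r/J = 580.9 × 0.0218 / 3.548×10^-7 = 3.569×10^7 Pa.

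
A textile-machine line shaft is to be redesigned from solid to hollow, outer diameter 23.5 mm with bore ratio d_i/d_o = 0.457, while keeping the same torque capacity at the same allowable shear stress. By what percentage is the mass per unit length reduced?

Equal τ_max and T ⇒ the solid shaft needs d_s³ = d_o³(1−k⁴), so d_s = 23.5·(1−0.457⁴)^(1/3) = 23.15 mm.
Area ratio A_h/A_s = d_o²(1−k²)/d_s² = (1−k²)/(1−k⁴)^(2/3) = 0.8150.
Mass saving = 1 − 0.8150 = 18.5 %.

18.5 %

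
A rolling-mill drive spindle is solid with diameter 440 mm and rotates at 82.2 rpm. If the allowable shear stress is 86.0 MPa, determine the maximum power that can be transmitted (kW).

12400 kW

J = πd⁴/32 = π(0.440)⁴/32 = 3.680×10^-3 m⁴.
T_max = τ_allow·J/r = 8.60×10^7 × 3.680×10^-3 / 0.220 = 1.438e6 N·m.
ω = 2π·82.2/60 = 8.608 rad/s, so P_max = T_max·ω = 1.238×10^7 W.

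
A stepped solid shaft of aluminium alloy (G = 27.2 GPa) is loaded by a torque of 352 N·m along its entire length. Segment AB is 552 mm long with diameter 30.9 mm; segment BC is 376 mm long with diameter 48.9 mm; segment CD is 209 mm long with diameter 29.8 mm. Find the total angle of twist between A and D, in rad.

0.123 rad

J_AB = π(0.0309)⁴/32 = 8.95×10^-8 m⁴; J_BC = π(0.0489)⁴/32 = 5.61×10^-7 m⁴; J_CD = π(0.0298)⁴/32 = 7.74×10^-8 m⁴.
θ = (T/G)·Σ L_i/J_i = (352.0/27.2×10⁹)·(0.552/8.95×10^-8 + 0.376/5.61×10^-7 + 0.209/7.74×10^-8) = 0.1234 rad.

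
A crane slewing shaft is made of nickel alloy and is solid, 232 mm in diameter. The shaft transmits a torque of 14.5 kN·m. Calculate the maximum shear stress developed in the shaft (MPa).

5.91 MPa

J = πd⁴/32 = π(0.232)⁴/32 = 2.844×10^-4 m⁴.
τ_max = T·r/J = 14500 × 0.116 / 2.844×10^-4 = 5.914×10^6 Pa.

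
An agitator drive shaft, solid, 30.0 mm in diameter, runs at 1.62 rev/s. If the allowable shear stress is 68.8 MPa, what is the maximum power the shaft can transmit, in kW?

J = πd⁴/32 = π(0.0300)⁴/32 = 7.952×10^-8 m⁴.
T_max = τ_allow·J/r = 6.88×10^7 × 7.952×10^-8 / 0.0150 = 364.7 N·m.
ω = 2π·1.62 = 10.18 rad/s, so P_max = T_max·ω = 3713 W.

3.71 kW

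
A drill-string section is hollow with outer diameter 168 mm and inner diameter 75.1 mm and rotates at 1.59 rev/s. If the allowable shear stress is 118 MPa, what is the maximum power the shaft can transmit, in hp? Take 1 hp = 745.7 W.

J = π(d_o⁴ − d_i⁴)/32 = π(0.168⁴ − 0.0751⁴)/32 = 7.508×10^-5 m⁴.
T_max = τ_allow·J/r = 1.18×10^8 × 7.508×10^-5 / 0.0840 = 105500 N·m.
ω = 2π·1.59 = 9.990 rad/s, so P_max = T_max·ω = 1.054×10^6 W.

1410 hp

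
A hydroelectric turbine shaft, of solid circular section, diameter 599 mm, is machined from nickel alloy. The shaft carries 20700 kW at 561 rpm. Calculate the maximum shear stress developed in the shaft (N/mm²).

8.35 N/mm²

ω = 2π·561/60 = 58.75 rad/s, so T = P/ω = 20700×10³ / 58.75 = 352400 N·m.
J = πd⁴/32 = π(0.599)⁴/32 = 0.01264 m⁴.
τ_max = T·r/J = 352400 × 0.299 / 0.01264 = 8.350×10^6 Pa.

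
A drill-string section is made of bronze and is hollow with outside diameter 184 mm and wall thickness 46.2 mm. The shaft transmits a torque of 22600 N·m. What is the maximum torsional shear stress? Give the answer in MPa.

J = π(d_o⁴ − d_i⁴)/32 = π(0.184⁴ − 0.0916⁴)/32 = 1.056×10^-4 m⁴.
τ_max = T·r/J = 22600 × 0.0920 / 1.056×10^-4 = 1.969×10^7 Pa.

19.7 MPa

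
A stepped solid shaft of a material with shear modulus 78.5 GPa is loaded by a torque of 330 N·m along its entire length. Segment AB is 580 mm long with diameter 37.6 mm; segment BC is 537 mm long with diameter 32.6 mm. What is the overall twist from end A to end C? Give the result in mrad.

J_AB = π(0.0376)⁴/32 = 1.96×10^-7 m⁴; J_BC = π(0.0326)⁴/32 = 1.11×10^-7 m⁴.
θ = (T/G)·Σ L_i/J_i = (330.0/78.5×10⁹)·(0.580/1.96×10^-7 + 0.537/1.11×10^-7) = 0.03278 rad.

32.8 mrad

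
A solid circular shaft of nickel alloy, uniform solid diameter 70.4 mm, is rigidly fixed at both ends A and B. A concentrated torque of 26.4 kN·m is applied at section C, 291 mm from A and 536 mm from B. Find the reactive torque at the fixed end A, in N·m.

With uniform GJ and both ends fixed, compatibility θ_AC = θ_CB gives T_A·a = T_B·b, together with T_A + T_B = T₀.
T_A = T₀·b/(a+b) = 26400·536/827.0 = 17110 N·m; T_B = 9289 N·m.

17100 N·m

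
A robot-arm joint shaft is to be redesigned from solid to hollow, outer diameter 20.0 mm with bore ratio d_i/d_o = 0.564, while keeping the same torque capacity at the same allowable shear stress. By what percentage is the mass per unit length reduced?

Equal τ_max and T ⇒ the solid shaft needs d_s³ = d_o³(1−k⁴), so d_s = 20.0·(1−0.564⁴)^(1/3) = 19.30 mm.
Area ratio A_h/A_s = d_o²(1−k²)/d_s² = (1−k²)/(1−k⁴)^(2/3) = 0.7322.
Mass saving = 1 − 0.7322 = 26.8 %.

26.8 %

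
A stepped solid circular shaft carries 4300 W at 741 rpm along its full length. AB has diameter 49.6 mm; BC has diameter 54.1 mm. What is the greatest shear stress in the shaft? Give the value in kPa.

ω = 2π·741/60 = 77.60 rad/s, so T = P/ω = 4300 / 77.60 = 55.41 N·m.
Under the same torque, τ_max = 16T/(πd³) is largest where d is smallest — segment AB (d = 49.6 mm).
τ_max = 16·55.41/(π·(0.0496)³) = 2.313×10^6 Pa.

2310 kPa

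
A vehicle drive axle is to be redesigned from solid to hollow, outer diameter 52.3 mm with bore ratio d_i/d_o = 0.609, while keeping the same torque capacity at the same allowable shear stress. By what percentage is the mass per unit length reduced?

30.6 %

Equal τ_max and T ⇒ the solid shaft needs d_s³ = d_o³(1−k⁴), so d_s = 52.3·(1−0.609⁴)^(1/3) = 49.78 mm.
Area ratio A_h/A_s = d_o²(1−k²)/d_s² = (1−k²)/(1−k⁴)^(2/3) = 0.6943.
Mass saving = 1 − 0.6943 = 30.6 %.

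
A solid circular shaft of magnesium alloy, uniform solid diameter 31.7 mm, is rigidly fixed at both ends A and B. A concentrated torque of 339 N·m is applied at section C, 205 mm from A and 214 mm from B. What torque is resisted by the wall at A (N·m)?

With uniform GJ and both ends fixed, compatibility θ_AC = θ_CB gives T_A·a = T_B·b, together with T_A + T_B = T₀.
T_A = T₀·b/(a+b) = 339.0·214/419.0 = 173.1 N·m; T_B = 165.9 N·m.

173 N·m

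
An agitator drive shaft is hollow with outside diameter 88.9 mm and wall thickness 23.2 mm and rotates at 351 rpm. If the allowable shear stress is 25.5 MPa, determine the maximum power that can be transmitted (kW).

J = π(d_o⁴ − d_i⁴)/32 = π(0.0889⁴ − 0.0425⁴)/32 = 5.812×10^-6 m⁴.
T_max = τ_allow·J/r = 2.55×10^7 × 5.812×10^-6 / 0.0445 = 3334 N·m.
ω = 2π·351/60 = 36.76 rad/s, so P_max = T_max·ω = 1.225×10^5 W.

123 kW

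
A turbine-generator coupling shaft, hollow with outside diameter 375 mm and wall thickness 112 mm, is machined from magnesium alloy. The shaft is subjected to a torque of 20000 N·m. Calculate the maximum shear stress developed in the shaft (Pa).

J = π(d_o⁴ − d_i⁴)/32 = π(0.375⁴ − 0.151⁴)/32 = 1.890×10^-3 m⁴.
τ_max = T·r/J = 20000 × 0.188 / 1.890×10^-3 = 1.984×10^6 Pa.

1.98e6 Pa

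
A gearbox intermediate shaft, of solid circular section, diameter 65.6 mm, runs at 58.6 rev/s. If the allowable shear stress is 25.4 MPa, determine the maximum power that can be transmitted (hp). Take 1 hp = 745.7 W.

J = πd⁴/32 = π(0.0656)⁴/32 = 1.818×10^-6 m⁴.
T_max = τ_allow·J/r = 2.54×10^7 × 1.818×10^-6 / 0.0328 = 1408 N·m.
ω = 2π·58.6 = 368.2 rad/s, so P_max = T_max·ω = 5.184×10^5 W.

695 hp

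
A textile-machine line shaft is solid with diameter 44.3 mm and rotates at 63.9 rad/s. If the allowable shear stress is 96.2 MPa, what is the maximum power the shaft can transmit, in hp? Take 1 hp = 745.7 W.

J = πd⁴/32 = π(0.0443)⁴/32 = 3.781×10^-7 m⁴.
T_max = τ_allow·J/r = 9.62×10^7 × 3.781×10^-7 / 0.0221 = 1642 N·m.
ω = 63.9 rad/s, so P_max = T_max·ω = 1.049×10^5 W.

141 hp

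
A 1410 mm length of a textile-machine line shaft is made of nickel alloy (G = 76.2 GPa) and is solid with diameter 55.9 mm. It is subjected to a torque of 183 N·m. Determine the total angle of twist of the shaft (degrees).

J = πd⁴/32 = π(0.0559)⁴/32 = 9.586×10^-7 m⁴.
θ = T·L/(G·J) = 183.0 × 1.41 / (76.2×10⁹ × 9.586×10^-7) = 3.532×10^-3 rad.

0.202°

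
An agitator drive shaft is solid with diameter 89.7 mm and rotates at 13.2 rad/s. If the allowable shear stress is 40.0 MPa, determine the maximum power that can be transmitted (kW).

74.8 kW

J = πd⁴/32 = π(0.0897)⁴/32 = 6.356×10^-6 m⁴.
T_max = τ_allow·J/r = 4.00×10^7 × 6.356×10^-6 / 0.0449 = 5668 N·m.
ω = 13.2 rad/s, so P_max = T_max·ω = 7.482×10^4 W.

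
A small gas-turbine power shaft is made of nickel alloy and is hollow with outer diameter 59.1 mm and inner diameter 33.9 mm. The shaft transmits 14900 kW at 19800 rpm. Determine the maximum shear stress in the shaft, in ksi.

28.8 ksi

ω = 2π·19800/60 = 2073 rad/s, so T = P/ω = 14900×10³ / 2073 = 7186 N·m.
J = π(d_o⁴ − d_i⁴)/32 = π(0.0591⁴ − 0.0339⁴)/32 = 1.068×10^-6 m⁴.
τ_max = T·r/J = 7186 × 0.0295 / 1.068×10^-6 = 1.988×10^8 Pa.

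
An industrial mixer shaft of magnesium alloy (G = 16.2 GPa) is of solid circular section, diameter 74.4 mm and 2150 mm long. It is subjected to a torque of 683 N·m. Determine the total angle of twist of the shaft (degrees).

J = πd⁴/32 = π(0.0744)⁴/32 = 3.008×10^-6 m⁴.
θ = T·L/(G·J) = 683.0 × 2.15 / (16.2×10⁹ × 3.008×10^-6) = 0.03013 rad.

1.73°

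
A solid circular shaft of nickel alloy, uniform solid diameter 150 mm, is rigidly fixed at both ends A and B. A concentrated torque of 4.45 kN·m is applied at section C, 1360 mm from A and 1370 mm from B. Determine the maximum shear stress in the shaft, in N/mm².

With uniform GJ and both ends fixed, compatibility θ_AC = θ_CB gives T_A·a = T_B·b, together with T_A + T_B = T₀.
T_A = T₀·b/(a+b) = 4450·1370/2730 = 2233 N·m; T_B = 2217 N·m.
τ in each portion: τ_AC = 3.37×10^6 Pa, τ_CB = 3.35×10^6 Pa; maximum is in AC.
τ_max = T_AC·r/J = 2233·0.0750/4.97×10^-5 = 3.370×10^6 Pa.

3.37 N/mm²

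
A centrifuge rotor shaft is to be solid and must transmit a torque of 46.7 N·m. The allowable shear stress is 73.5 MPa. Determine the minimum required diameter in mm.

For a solid shaft τ_max = 16T/(πd³), so d = (16T/(π τ_allow))^(1/3) = (16·46.70/(π·7.35×10^7))^(1/3) = 0.01479 m.

14.8 mm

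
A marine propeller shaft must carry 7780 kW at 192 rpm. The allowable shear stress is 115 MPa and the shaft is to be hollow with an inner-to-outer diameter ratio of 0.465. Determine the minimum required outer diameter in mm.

262 mm

ω = 2π·192/60 = 20.11 rad/s, so T = P/ω = 7780×10³ / 20.11 = 386900 N·m.
For a hollow shaft with d_i/d_o = 0.465: τ_max = 16T/(π d_o³ (1−k⁴)), so d_o = [16T/(π τ_allow (1−k⁴))]^(1/3) = [16·386900/(π·1.15×10^8·0.9532)]^(1/3) = 0.2620 m.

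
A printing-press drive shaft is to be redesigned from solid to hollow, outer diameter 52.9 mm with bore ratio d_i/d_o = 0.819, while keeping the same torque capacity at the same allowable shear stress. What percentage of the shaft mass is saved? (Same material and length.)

Equal τ_max and T ⇒ the solid shaft needs d_s³ = d_o³(1−k⁴), so d_s = 52.9·(1−0.819⁴)^(1/3) = 43.34 mm.
Area ratio A_h/A_s = d_o²(1−k²)/d_s² = (1−k²)/(1−k⁴)^(2/3) = 0.4904.
Mass saving = 1 − 0.4904 = 51.0 %.

51.0 %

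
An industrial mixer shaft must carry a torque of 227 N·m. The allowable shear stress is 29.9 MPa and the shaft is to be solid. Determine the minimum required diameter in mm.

For a solid shaft τ_max = 16T/(πd³), so d = (16T/(π τ_allow))^(1/3) = (16·227.0/(π·2.99×10^7))^(1/3) = 0.03381 m.

33.8 mm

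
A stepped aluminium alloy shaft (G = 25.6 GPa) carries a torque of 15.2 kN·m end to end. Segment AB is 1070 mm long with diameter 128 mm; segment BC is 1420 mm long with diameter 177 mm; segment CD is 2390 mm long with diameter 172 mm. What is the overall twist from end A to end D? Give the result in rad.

0.0494 rad

J_AB = π(0.128)⁴/32 = 2.64×10^-5 m⁴; J_BC = π(0.177)⁴/32 = 9.64×10^-5 m⁴; J_CD = π(0.172)⁴/32 = 8.59×10^-5 m⁴.
θ = (T/G)·Σ L_i/J_i = (15200/25.6×10⁹)·(1.07/2.64×10^-5 + 1.42/9.64×10^-5 + 2.39/8.59×10^-5) = 0.04937 rad.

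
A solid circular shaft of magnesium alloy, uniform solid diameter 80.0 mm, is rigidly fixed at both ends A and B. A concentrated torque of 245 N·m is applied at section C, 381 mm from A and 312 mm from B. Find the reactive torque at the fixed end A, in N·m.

110 N·m

With uniform GJ and both ends fixed, compatibility θ_AC = θ_CB gives T_A·a = T_B·b, together with T_A + T_B = T₀.
T_A = T₀·b/(a+b) = 245.0·312/693.0 = 110.3 N·m; T_B = 134.7 N·m.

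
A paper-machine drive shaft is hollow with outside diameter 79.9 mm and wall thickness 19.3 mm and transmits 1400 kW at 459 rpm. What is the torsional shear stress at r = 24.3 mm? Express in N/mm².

ω = 2π·459/60 = 48.07 rad/s, so T = P/ω = 1400×10³ / 48.07 = 29130 N·m.
J = π(d_o⁴ − d_i⁴)/32 = π(0.0799⁴ − 0.0413⁴)/32 = 3.716×10^-6 m⁴.
Shear stress varies linearly with radius: τ = T·r/J = 29130 × 0.0243 / 3.716×10^-6 = 1.905×10^8 Pa.

190 N/mm²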